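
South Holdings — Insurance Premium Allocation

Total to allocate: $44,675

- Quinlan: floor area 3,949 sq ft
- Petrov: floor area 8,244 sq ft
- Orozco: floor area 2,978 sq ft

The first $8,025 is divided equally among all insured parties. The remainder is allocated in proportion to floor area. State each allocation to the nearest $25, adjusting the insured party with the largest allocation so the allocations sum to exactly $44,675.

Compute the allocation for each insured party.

Quinlan: $12,225; Petrov: $22,575; Orozco: $9,875

Equal tier: $8,025 ÷ 3 = $2,675 apiece.
Remainder $36,650 by floor area (total 15,171): Quinlan 9,539.97 → $9,550; Petrov 19,915.80 → $19,925; Orozco 7,194.23 → $7,200.
Rounding difference −$25 on remainder applied to Petrov.
Totals: Quinlan $2,675 + $9,550 = $12,225; Petrov $2,675 + $19,900 = $22,575; Orozco $2,675 + $7,200 = $9,875.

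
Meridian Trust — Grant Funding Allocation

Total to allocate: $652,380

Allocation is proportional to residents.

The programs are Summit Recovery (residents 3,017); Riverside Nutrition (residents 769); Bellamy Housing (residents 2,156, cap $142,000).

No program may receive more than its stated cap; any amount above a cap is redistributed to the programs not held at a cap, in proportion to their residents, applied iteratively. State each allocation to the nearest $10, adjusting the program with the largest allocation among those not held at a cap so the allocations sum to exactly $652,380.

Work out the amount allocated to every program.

Summit Recovery: $406,710; Riverside Nutrition: $103,670; Bellamy Housing: $142,000

Combined residents = 5,942.
Proportional shares (ignoring caps): Summit Recovery 331,240.40; Riverside Nutrition 84,429.52; Bellamy Housing 236,710.08.
Cap binds for Bellamy Housing ($142,000); balance $510,380 reallocated over remaining residents 3,786.
Redistributed shares: Summit Recovery 406,713.28 → $406,710; Riverside Nutrition 103,666.72 → $103,670.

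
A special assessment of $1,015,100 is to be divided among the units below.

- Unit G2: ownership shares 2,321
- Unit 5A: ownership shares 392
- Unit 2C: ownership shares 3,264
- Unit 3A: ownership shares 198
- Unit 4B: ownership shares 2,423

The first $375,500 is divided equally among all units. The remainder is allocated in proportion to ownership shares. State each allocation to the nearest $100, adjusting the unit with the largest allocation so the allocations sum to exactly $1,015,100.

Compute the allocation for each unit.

Equal tier: $375,500 ÷ 5 = $75,100 apiece.
Remainder $639,600 by ownership shares (total 8,598): Unit G2 172,657.78 → $172,700; Unit 5A 29,160.64 → $29,200; Unit 2C 242,806.98 → $242,800; Unit 3A 14,729.10 → $14,700; Unit 4B 180,245.50 → $180,200.
Totals: Unit G2 $75,100 + $172,700 = $247,800; Unit 5A $75,100 + $29,200 = $104,300; Unit 2C $75,100 + $242,800 = $317,900; Unit 3A $75,100 + $14,700 = $89,800; Unit 4B $75,100 + $180,200 = $255,300.

Unit G2: $247,800; Unit 5A: $104,300; Unit 2C: $317,900; Unit 3A: $89,800; Unit 4B: $255,300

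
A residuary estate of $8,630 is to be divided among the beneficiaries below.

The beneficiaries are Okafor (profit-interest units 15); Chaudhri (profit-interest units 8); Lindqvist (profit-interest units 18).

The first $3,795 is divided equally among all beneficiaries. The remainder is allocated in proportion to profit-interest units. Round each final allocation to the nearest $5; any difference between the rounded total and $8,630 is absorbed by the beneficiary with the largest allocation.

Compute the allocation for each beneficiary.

Okafor: $3,035 | Chaudhri: $2,210 | Lindqvist: $3,385

$3,795 shared equally gives $1,265 per beneficiary.
Remainder $4,835 by profit-interest units (total 41): Okafor 1,768.90 → $1,770; Chaudhri 943.41 → $945; Lindqvist 2,122.68 → $2,125.
Rounding difference −$5 on remainder applied to Lindqvist.
Totals: Okafor $1,265 + $1,770 = $3,035; Chaudhri $1,265 + $945 = $2,210; Lindqvist $1,265 + $2,120 = $3,385.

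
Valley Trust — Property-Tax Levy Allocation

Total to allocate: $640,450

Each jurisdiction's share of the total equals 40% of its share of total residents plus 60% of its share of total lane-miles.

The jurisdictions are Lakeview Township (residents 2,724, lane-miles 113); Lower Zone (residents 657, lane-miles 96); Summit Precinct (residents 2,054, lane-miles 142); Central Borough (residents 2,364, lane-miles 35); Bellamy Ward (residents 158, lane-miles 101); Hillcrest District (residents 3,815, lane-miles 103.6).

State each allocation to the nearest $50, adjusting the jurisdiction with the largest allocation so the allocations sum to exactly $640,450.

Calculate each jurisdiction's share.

Totals — residents 11,772, lane-miles 590.6.
Combined weights (40% residents + 60% lane-miles): Lakeview Township 0.2074; Lower Zone 0.1199; Summit Precinct 0.2141; Central Borough 0.1159; Bellamy Ward 0.1080; Hillcrest District 0.2349.
Proportional shares: Lakeview Township 132,801.87; Lower Zone 76,759.28; Summit Precinct 137,090.12; Central Borough 74,217.43; Bellamy Ward 69,153.35; Hillcrest District 150,427.95.
Rounded to nearest $50: Lakeview Township $132,800; Lower Zone $76,750; Summit Precinct $137,100; Central Borough $74,200; Bellamy Ward $69,150; Hillcrest District $150,450. Sum = $640,450.
No rounding difference to absorb.

Lakeview Township: $132,800; Lower Zone: $76,750; Summit Precinct: $137,100; Central Borough: $74,200; Bellamy Ward: $69,150; Hillcrest District: $150,450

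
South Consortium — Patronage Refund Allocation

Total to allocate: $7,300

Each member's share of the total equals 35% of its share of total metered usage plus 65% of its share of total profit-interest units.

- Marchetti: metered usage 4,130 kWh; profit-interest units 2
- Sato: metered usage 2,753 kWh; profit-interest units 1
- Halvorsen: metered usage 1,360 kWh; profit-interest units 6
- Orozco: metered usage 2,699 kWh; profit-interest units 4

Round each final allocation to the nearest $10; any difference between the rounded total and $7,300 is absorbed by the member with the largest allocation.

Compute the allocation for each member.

Metered usage total 10,942; profit-interest units total 13.
Blended shares (35% metered usage + 65% profit-interest units): Marchetti 0.2321; Sato 0.1381; Halvorsen 0.3435; Orozco 0.2863.
Proportional shares: Marchetti 1,694.37; Sato 1,007.84; Halvorsen 2,507.57; Orozco 2,090.23.
After rounding ($10): Marchetti $1,690; Sato $1,010; Halvorsen $2,510; Orozco $2,090. Sum = $7,300.
Sum already equals the total — no adjustment.

Marchetti: $1,690 · Sato: $1,010 · Halvorsen: $2,510 · Orozco: $2,090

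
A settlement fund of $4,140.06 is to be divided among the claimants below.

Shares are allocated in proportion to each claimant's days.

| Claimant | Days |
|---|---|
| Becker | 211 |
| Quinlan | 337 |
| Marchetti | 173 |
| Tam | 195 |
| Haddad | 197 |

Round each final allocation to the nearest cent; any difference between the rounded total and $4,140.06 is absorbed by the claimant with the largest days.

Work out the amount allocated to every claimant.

Becker: $784.86 | Quinlan: $1,253.55 | Marchetti: $643.51 | Tam: $725.35 | Haddad: $732.79

Combined days = 211 + 337 + 173 + 195 + 197 = 1,113.
Unrounded shares: Becker 784.8631; Quinlan 1,253.5492; Marchetti 643.5134; Tam 725.3474; Haddad 732.7869.
At nearest cent: Becker $784.86; Quinlan $1,253.55; Marchetti $643.51; Tam $725.35; Haddad $732.79. Sum = $4,140.06.
Rounded total matches; no reconciliation needed.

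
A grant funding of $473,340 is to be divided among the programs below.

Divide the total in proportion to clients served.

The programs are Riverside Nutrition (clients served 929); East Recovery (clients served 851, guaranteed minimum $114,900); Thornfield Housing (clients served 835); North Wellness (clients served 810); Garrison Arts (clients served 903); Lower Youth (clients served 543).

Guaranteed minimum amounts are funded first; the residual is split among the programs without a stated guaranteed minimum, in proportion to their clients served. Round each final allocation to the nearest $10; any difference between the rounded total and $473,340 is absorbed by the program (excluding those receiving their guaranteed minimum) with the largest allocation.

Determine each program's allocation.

Guaranteed amounts: East Recovery $114,900. Residual $358,440.
Residual split over remaining clients served 4,020: Riverside Nutrition 82,833.52 → $82,830; Thornfield Housing 74,452.09 → $74,450; North Wellness 72,222.99 → $72,220; Garrison Arts 80,515.25 → $80,520; Lower Youth 48,416.15 → $48,420.

Riverside Nutrition: $82,830 · East Recovery: $114,900 · Thornfield Housing: $74,450 · North Wellness: $72,220 · Garrison Arts: $80,520 · Lower Youth: $48,420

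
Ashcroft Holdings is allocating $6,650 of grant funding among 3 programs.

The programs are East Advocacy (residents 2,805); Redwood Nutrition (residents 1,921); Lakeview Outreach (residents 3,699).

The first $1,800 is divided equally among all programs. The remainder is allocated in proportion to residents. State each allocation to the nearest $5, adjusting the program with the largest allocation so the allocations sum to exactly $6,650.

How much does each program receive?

East Advocacy: $2,215 | Redwood Nutrition: $1,705 | Lakeview Outreach: $2,730

Equal tier: $1,800 ÷ 3 = $600 apiece.
Remainder $4,850 by residents (total 8,425): East Advocacy 1,614.75 → $1,615; Redwood Nutrition 1,105.86 → $1,105; Lakeview Outreach 2,129.39 → $2,130.
Totals: East Advocacy $600 + $1,615 = $2,215; Redwood Nutrition $600 + $1,105 = $1,705; Lakeview Outreach $600 + $2,130 = $2,730.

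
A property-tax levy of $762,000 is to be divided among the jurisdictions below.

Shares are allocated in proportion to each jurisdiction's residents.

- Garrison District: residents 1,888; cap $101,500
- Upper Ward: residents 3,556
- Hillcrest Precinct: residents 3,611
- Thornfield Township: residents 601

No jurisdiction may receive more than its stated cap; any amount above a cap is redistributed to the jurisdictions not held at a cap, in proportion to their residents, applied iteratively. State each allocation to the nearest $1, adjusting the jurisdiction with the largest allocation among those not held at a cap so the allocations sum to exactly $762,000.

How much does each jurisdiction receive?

Combined residents = 9,656.
Proportional shares (ignoring caps): Garrison District 148,990.89; Upper Ward 280,620.55; Hillcrest Precinct 284,960.85; Thornfield Township 47,427.71.
Held at cap: Garrison District ($101,500); balance $660,500 reallocated over remaining residents 7,768.
Shares after redistribution: Upper Ward 302,360.71 → $302,361; Hillcrest Precinct 307,037.27 → $307,037; Thornfield Township 51,102.02 → $51,102.

Garrison District: $101,500 | Upper Ward: $302,361 | Hillcrest Precinct: $307,037 | Thornfield Township: $51,102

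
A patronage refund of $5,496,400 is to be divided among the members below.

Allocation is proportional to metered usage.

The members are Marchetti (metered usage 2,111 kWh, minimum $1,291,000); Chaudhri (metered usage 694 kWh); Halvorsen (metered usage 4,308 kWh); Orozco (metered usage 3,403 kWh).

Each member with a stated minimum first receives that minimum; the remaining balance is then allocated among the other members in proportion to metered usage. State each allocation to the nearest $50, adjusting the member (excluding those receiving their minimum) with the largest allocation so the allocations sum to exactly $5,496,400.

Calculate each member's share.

Fund the minimums — Marchetti $1,291,000. Residual $4,205,400.
Residual split over remaining metered usage 8,405: Chaudhri 347,239.45 → $347,250; Halvorsen 2,155,486.40 → $2,155,500; Orozco 1,702,674.15 → $1,702,650.

Marchetti: $1,291,000 | Chaudhri: $347,250 | Halvorsen: $2,155,500 | Orozco: $1,702,650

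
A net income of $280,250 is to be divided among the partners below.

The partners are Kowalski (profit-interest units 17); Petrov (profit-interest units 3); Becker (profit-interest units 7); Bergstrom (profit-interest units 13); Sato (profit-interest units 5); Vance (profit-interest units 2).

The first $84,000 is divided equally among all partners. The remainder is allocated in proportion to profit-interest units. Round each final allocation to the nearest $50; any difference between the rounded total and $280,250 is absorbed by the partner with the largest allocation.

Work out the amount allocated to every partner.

Kowalski: $84,900 | Petrov: $26,550 | Becker: $43,250 | Bergstrom: $68,300 | Sato: $34,900 | Vance: $22,350

$84,000 shared equally gives $14,000 per partner.
Remainder $196,250 by profit-interest units (total 47): Kowalski 70,984.04 → $71,000; Petrov 12,526.60 → $12,550; Becker 29,228.72 → $29,250; Bergstrom 54,281.91 → $54,300; Sato 20,877.66 → $20,900; Vance 8,351.06 → $8,350.
Rounding difference −$100 on remainder applied to Kowalski.
Totals: Kowalski $14,000 + $70,900 = $84,900; Petrov $14,000 + $12,550 = $26,550; Becker $14,000 + $29,250 = $43,250; Bergstrom $14,000 + $54,300 = $68,300; Sato $14,000 + $20,900 = $34,900; Vance $14,000 + $8,350 = $22,350.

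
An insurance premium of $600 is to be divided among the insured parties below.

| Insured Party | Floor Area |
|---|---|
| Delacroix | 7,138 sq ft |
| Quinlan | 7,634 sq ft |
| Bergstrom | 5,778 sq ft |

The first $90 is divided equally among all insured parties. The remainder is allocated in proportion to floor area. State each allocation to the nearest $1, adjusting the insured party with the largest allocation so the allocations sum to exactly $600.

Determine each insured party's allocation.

Delacroix: $207; Quinlan: $220; Bergstrom: $173

First tranche $90 split equally: $30 each.
Remainder $510 by floor area (total 20,550): Delacroix 177.15 → $177; Quinlan 189.46 → $189; Bergstrom 143.40 → $143.
Rounding difference +$1 on remainder applied to Quinlan.
Totals: Delacroix $30 + $177 = $207; Quinlan $30 + $190 = $220; Bergstrom $30 + $143 = $173.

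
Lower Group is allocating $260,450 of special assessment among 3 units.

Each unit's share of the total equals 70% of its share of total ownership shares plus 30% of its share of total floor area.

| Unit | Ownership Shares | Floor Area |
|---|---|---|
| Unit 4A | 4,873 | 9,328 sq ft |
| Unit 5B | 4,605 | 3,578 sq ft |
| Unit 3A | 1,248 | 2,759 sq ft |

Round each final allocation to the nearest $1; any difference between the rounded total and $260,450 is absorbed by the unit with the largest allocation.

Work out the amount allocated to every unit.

Ownership shares total 10,726; floor area total 15,665.
Combined weights (70% ownership shares + 30% floor area): Unit 4A 0.4967; Unit 5B 0.3691; Unit 3A 0.1343.
Unrounded shares: Unit 4A 129,355.59; Unit 5B 96,120.01; Unit 3A 34,974.39.
At nearest $1: Unit 4A $129,356; Unit 5B $96,120; Unit 3A $34,974. Sum = $260,450.
Sum already equals the total — no adjustment.

Unit 4A: $129,356 · Unit 5B: $96,120 · Unit 3A: $34,974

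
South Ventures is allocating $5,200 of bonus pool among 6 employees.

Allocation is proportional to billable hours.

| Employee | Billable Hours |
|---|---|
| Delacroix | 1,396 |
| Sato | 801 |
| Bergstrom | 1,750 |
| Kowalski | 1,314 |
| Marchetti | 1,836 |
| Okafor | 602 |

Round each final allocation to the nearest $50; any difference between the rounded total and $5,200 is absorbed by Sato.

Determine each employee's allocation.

Total billable hours = 7,699.
Raw shares: Delacroix 1,396/7,699 × $5,200 = 942.88; Sato 801/7,699 × $5,200 = 541.01; Bergstrom 1,750/7,699 × $5,200 = 1,181.97; Kowalski 1,314/7,699 × $5,200 = 887.49; Marchetti 1,836/7,699 × $5,200 = 1,240.06; Okafor 602/7,699 × $5,200 = 406.60.
Rounded to nearest $50: Delacroix $950; Sato $550; Bergstrom $1,200; Kowalski $900; Marchetti $1,250; Okafor $400. Sum = $5,250.
Difference $5,200 − $5,250 = −$50 applied to Sato: Sato becomes $500.

Delacroix: $950 | Sato: $500 | Bergstrom: $1,200 | Kowalski: $900 | Marchetti: $1,250 | Okafor: $400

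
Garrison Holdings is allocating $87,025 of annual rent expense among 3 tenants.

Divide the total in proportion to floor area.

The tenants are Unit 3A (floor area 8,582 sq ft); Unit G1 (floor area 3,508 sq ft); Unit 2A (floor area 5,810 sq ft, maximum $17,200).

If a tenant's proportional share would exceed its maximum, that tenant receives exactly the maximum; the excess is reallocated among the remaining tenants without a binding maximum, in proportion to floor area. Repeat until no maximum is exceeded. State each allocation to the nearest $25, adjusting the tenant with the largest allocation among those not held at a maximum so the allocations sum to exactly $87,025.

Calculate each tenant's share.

Total floor area = 17,900.
Unconstrained shares: Unit 3A 41,723.38; Unit G1 17,054.96; Unit 2A 28,246.66.
Held at cap: Unit 2A ($17,200); remaining pool $69,825 reallocated over remaining floor area 12,090.
Remaining shares: Unit 3A 49,564.78 → $49,575; Unit G1 20,260.22 → $20,250.

Unit 3A: $49,575 | Unit G1: $20,250 | Unit 2A: $17,200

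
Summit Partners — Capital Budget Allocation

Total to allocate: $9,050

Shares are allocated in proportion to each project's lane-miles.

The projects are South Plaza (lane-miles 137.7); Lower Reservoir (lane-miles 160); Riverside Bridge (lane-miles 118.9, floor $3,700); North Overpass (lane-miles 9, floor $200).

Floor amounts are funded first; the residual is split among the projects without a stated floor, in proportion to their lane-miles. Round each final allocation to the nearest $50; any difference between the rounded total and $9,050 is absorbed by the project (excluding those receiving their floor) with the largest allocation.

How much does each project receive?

Fund the minimums — Riverside Bridge $3,700; North Overpass $200. Balance $5,150.
Balance split over remaining lane-miles 297.7: South Plaza 2,382.11 → $2,400; Lower Reservoir 2,767.89 → $2,750.

South Plaza: $2,400; Lower Reservoir: $2,750; Riverside Bridge: $3,700; North Overpass: $200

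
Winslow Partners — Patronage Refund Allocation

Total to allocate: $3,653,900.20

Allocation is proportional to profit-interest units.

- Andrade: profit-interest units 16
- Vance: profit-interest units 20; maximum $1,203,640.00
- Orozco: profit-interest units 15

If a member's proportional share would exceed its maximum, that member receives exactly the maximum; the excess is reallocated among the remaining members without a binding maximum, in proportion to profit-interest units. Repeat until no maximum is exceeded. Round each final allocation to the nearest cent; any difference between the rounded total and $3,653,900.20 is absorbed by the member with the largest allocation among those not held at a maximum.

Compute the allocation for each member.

Sum of profit-interest units: 51.
Pro-rata shares before constraints: Andrade 1,146,321.6314; Vance 1,432,902.0392; Orozco 1,074,676.5294.
Cap binds for Vance ($1,203,640.00); remaining pool $2,450,260.20 reallocated over remaining profit-interest units 31.
Redistributed shares: Andrade 1,264,650.4258 → $1,264,650.43; Orozco 1,185,609.7742 → $1,185,609.77.

Andrade: $1,264,650.43; Vance: $1,203,640.00; Orozco: $1,185,609.77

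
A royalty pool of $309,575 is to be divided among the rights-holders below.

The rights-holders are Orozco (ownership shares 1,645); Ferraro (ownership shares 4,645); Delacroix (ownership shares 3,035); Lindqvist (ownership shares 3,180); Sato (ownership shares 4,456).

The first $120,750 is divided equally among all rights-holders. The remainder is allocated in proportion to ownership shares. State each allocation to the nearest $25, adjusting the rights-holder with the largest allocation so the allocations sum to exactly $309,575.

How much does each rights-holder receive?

Orozco: $42,475 | Ferraro: $75,850 | Delacroix: $57,950 | Lindqvist: $59,550 | Sato: $73,750

$120,750 shared equally gives $24,150 per rights-holder.
Remainder $188,825 by ownership shares (total 16,961): Orozco 18,313.61 → $18,325; Ferraro 51,712.29 → $51,700; Delacroix 33,788.33 → $33,800; Lindqvist 35,402.60 → $35,400; Sato 49,608.17 → $49,600.
Totals: Orozco $24,150 + $18,325 = $42,475; Ferraro $24,150 + $51,700 = $75,850; Delacroix $24,150 + $33,800 = $57,950; Lindqvist $24,150 + $35,400 = $59,550; Sato $24,150 + $49,600 = $73,750.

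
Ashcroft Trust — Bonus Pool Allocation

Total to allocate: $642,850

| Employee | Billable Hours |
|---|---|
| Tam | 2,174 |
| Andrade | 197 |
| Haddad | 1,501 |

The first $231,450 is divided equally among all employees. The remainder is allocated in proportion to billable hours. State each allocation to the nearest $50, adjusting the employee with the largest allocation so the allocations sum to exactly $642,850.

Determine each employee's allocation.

Equal tier: $231,450 ÷ 3 = $77,150 apiece.
Remainder $411,400 by billable hours (total 3,872): Tam 230,987.50 → $231,000; Andrade 20,931.25 → $20,950; Haddad 159,481.25 → $159,500.
Rounding difference −$50 on remainder applied to Tam.
Totals: Tam $77,150 + $230,950 = $308,100; Andrade $77,150 + $20,950 = $98,100; Haddad $77,150 + $159,500 = $236,650.

Tam: $308,100; Andrade: $98,100; Haddad: $236,650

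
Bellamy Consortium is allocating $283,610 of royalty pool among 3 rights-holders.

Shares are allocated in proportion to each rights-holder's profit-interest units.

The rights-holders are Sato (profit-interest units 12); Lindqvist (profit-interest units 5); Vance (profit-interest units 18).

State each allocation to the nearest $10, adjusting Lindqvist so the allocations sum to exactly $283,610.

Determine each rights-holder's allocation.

Combined profit-interest units = 35.
Raw shares: Sato 12/35 × $283,610 = 97,237.71; Lindqvist 5/35 × $283,610 = 40,515.71; Vance 18/35 × $283,610 = 145,856.57.
Rounded to nearest $10: Sato $97,240; Lindqvist $40,520; Vance $145,860. Sum = $283,620.
Difference $283,610 − $283,620 = −$10 applied to Lindqvist: Lindqvist becomes $40,510.

Sato: $97,240 | Lindqvist: $40,510 | Vance: $145,860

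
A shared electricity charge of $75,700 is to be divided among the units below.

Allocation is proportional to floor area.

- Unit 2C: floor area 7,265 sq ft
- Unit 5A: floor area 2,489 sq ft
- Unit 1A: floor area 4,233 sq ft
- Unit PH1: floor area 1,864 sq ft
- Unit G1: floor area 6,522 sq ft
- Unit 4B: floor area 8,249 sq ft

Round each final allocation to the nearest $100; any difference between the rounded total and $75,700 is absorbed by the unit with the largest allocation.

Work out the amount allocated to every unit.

Unit 2C: $18,000 | Unit 5A: $6,200 | Unit 1A: $10,500 | Unit PH1: $4,600 | Unit G1: $16,100 | Unit 4B: $20,300

Floor area total: 30,622.
Pro-rata amounts: Unit 2C 7,265/30,622 × $75,700 = 17,959.65; Unit 5A 2,489/30,622 × $75,700 = 6,153.00; Unit 1A 4,233/30,622 × $75,700 = 10,464.31; Unit PH1 1,864/30,622 × $75,700 = 4,607.96; Unit G1 6,522/30,622 × $75,700 = 16,122.90; Unit 4B 8,249/30,622 × $75,700 = 20,392.18.
After rounding ($100): Unit 2C $18,000; Unit 5A $6,200; Unit 1A $10,500; Unit PH1 $4,600; Unit G1 $16,100; Unit 4B $20,400. Sum = $75,800.
Difference $75,700 − $75,800 = −$100 applied to largest allocation (Unit 4B): Unit 4B becomes $20,300.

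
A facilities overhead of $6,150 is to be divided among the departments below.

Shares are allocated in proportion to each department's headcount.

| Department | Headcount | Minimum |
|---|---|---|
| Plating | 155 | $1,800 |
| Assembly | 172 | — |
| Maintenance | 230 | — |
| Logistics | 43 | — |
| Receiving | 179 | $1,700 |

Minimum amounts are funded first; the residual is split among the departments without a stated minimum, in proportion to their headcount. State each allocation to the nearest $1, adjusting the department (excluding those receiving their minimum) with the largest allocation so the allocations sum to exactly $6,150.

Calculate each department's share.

Plating: $1,800; Assembly: $1,024; Maintenance: $1,370; Logistics: $256; Receiving: $1,700

Guaranteed amounts: Plating $1,800; Receiving $1,700. Residual $2,650.
Residual split over remaining headcount 445: Assembly 1,024.27 → $1,024; Maintenance 1,369.66 → $1,370; Logistics 256.07 → $256.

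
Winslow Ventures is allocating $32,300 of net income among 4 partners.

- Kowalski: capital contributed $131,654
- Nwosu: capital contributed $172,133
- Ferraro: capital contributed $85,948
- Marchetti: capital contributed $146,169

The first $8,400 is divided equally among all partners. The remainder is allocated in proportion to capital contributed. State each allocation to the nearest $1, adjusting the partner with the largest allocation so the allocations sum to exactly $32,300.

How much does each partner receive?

First tranche $8,400 split equally: $2,100 each.
Remainder $23,900 by capital contributed (total 535,904): Kowalski 5,871.44 → $5,871; Nwosu 7,676.71 → $7,677; Ferraro 3,833.07 → $3,833; Marchetti 6,518.78 → $6,519.
Totals: Kowalski $2,100 + $5,871 = $7,971; Nwosu $2,100 + $7,677 = $9,777; Ferraro $2,100 + $3,833 = $5,933; Marchetti $2,100 + $6,519 = $8,619.

Kowalski: $7,971 | Nwosu: $9,777 | Ferraro: $5,933 | Marchetti: $8,619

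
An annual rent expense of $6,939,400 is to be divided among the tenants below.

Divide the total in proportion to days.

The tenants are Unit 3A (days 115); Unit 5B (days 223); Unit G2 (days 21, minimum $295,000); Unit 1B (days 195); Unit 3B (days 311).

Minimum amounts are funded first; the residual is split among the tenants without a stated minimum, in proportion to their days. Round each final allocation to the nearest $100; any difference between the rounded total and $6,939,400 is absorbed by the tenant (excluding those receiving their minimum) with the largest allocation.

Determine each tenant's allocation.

Unit 3A: $905,300 | Unit 5B: $1,755,600 | Unit G2: $295,000 | Unit 1B: $1,535,100 | Unit 3B: $2,448,400

Fund the minimums — Unit G2 $295,000. Balance $6,644,400.
Balance split over remaining days 844: Unit 3A 905,338.86 → $905,300; Unit 5B 1,755,570.14 → $1,755,600; Unit 1B 1,535,139.81 → $1,535,100; Unit 3B 2,448,351.18 → $2,448,400.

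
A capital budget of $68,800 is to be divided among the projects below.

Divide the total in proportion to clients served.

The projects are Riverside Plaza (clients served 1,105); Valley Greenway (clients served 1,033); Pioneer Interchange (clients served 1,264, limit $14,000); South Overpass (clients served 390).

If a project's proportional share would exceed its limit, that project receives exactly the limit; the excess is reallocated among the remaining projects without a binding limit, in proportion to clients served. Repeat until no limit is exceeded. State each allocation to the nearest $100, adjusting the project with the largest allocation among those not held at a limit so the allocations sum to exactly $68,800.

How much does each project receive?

Sum of clients served: 3,792.
Pro-rata shares before constraints: Riverside Plaza 20,048.52; Valley Greenway 18,742.19; Pioneer Interchange 22,933.33; South Overpass 7,075.95.
Held at cap: Pioneer Interchange ($14,000); balance $54,800 reallocated over remaining clients served 2,528.
Remaining shares: Riverside Plaza 23,953.32 → $24,000; Valley Greenway 22,392.56 → $22,400; South Overpass 8,454.11 → $8,500.
Rounding difference −$100 applied to Riverside Plaza → $23,900.

Riverside Plaza: $23,900 · Valley Greenway: $22,400 · Pioneer Interchange: $14,000 · South Overpass: $8,500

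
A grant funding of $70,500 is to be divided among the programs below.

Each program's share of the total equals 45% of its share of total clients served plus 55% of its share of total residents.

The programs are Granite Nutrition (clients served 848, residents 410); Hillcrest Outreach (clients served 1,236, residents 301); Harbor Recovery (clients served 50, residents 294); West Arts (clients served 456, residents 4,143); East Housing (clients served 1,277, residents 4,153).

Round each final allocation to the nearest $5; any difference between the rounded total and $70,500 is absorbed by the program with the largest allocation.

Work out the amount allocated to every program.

Totals — clients served 3,867, residents 9,301.
Blended shares (45% clients served + 55% residents): Granite Nutrition 0.1229; Hillcrest Outreach 0.1616; Harbor Recovery 0.0232; West Arts 0.2981; East Housing 0.3942.
Unrounded shares: Granite Nutrition 8,666.27; Hillcrest Outreach 11,395.03; Harbor Recovery 1,635.86; West Arts 21,012.82; East Housing 27,790.02.
Rounded to nearest $5: Granite Nutrition $8,665; Hillcrest Outreach $11,395; Harbor Recovery $1,635; West Arts $21,015; East Housing $27,790. Sum = $70,500.
Rounded total matches; no reconciliation needed.

Granite Nutrition: $8,665 | Hillcrest Outreach: $11,395 | Harbor Recovery: $1,635 | West Arts: $21,015 | East Housing: $27,790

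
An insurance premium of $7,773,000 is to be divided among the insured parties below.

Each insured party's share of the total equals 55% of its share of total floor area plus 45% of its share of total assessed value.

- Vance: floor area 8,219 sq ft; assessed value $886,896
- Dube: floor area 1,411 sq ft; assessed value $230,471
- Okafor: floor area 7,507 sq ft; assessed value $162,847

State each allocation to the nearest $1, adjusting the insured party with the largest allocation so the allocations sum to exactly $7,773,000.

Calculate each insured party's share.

Totals — floor area 17,137, assessed value 1,280,214.
Composite weights (55% floor area + 45% assessed value): Vance 0.5755; Dube 0.1263; Okafor 0.2982.
Proportional shares: Vance 4,473,597.00; Dube 981,702.48; Okafor 2,317,700.52.
At nearest $1: Vance $4,473,597; Dube $981,702; Okafor $2,317,701. Sum = $7,773,000.
Sum already equals the total — no adjustment.

Vance: $4,473,597; Dube: $981,702; Okafor: $2,317,701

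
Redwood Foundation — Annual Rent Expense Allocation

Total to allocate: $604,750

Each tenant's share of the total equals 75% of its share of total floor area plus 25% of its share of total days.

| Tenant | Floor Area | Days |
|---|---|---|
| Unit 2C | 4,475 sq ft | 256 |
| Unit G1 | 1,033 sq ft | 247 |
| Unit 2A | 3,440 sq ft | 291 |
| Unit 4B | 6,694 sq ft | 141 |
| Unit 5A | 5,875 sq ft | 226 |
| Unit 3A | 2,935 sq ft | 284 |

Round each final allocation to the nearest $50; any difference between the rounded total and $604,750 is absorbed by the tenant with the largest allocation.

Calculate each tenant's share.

Unit 2C: $109,800; Unit G1: $45,000; Unit 2A: $94,250; Unit 4B: $138,950; Unit 5A: $132,600; Unit 3A: $84,150

Totals — floor area 24,452, days 1,445.
Combined weights (75% floor area + 25% days): Unit 2C 0.1815; Unit G1 0.0744; Unit 2A 0.1559; Unit 4B 0.2297; Unit 5A 0.2193; Unit 3A 0.1392.
Raw shares: Unit 2C 109,791.98; Unit G1 45,004.34; Unit 2A 94,255.65; Unit 4B 138,920.20; Unit 5A 132,621.87; Unit 3A 84,155.96.
Rounded to nearest $50: Unit 2C $109,800; Unit G1 $45,000; Unit 2A $94,250; Unit 4B $138,900; Unit 5A $132,600; Unit 3A $84,150. Sum = $604,700.
Difference $604,750 − $604,700 = +$50 applied to largest allocation (Unit 4B): Unit 4B becomes $138,950.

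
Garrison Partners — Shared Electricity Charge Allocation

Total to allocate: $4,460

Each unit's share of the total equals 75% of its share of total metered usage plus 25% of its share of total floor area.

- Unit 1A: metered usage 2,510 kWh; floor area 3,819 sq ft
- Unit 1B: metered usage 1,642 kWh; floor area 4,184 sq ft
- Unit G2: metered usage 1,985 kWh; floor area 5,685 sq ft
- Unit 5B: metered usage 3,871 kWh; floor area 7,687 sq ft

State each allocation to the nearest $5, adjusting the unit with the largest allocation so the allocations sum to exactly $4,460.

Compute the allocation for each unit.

Metered usage total 10,008; floor area total 21,375.
Composite weights (75% metered usage + 25% floor area): Unit 1A 0.2328; Unit 1B 0.1720; Unit G2 0.2152; Unit 5B 0.3800.
Proportional shares: Unit 1A 1,038.14; Unit 1B 767.06; Unit G2 960.00; Unit 5B 1,694.80.
Rounded to nearest $5: Unit 1A $1,040; Unit 1B $765; Unit G2 $960; Unit 5B $1,695. Sum = $4,460.
Rounded total matches; no reconciliation needed.

Unit 1A: $1,040 | Unit 1B: $765 | Unit G2: $960 | Unit 5B: $1,695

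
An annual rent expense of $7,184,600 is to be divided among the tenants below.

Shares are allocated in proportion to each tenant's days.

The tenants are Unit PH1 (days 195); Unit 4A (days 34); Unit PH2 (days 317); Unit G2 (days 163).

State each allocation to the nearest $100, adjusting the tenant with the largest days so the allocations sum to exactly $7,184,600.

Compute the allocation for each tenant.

Unit PH1: $1,976,000 · Unit 4A: $344,500 · Unit PH2: $3,212,400 · Unit G2: $1,651,700

Combined days = 709.
Proportional shares: Unit PH1 195/709 × $7,184,600 = 1,976,018.34; Unit 4A 34/709 × $7,184,600 = 344,536.53; Unit PH2 317/709 × $7,184,600 = 3,212,296.47; Unit G2 163/709 × $7,184,600 = 1,651,748.66.
After rounding ($100): Unit PH1 $1,976,000; Unit 4A $344,500; Unit PH2 $3,212,300; Unit G2 $1,651,700. Sum = $7,184,500.
Difference $7,184,600 − $7,184,500 = +$100 applied to largest days (Unit PH2): Unit PH2 becomes $3,212,400.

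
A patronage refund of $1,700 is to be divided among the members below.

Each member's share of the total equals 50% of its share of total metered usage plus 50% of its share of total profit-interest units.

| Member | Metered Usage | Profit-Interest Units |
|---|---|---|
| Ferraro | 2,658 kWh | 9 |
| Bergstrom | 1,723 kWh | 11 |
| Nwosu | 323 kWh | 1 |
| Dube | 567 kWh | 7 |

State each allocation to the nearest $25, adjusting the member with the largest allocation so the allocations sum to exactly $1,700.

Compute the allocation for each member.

Ferraro: $725; Bergstrom: $600; Nwosu: $75; Dube: $300

Metered usage total 5,271; profit-interest units total 28.
Blended shares (50% metered usage + 50% profit-interest units): Ferraro 0.4128; Bergstrom 0.3599; Nwosu 0.0485; Dube 0.1788.
Unrounded shares: Ferraro 701.84; Bergstrom 611.78; Nwosu 82.44; Dube 303.93.
At nearest $25: Ferraro $700; Bergstrom $600; Nwosu $75; Dube $300. Sum = $1,675.
Difference $1,700 − $1,675 = +$25 applied to largest allocation (Ferraro): Ferraro becomes $725.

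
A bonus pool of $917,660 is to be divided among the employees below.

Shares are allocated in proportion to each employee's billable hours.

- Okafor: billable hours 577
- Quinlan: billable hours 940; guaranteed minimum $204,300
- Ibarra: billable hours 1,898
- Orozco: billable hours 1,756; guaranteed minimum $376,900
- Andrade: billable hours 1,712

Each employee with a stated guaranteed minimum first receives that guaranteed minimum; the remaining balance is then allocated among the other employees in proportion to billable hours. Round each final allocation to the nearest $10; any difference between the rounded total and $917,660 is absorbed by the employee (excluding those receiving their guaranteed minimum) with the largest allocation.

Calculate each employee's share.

Fund the minimums — Quinlan $204,300; Orozco $376,900. Residual $336,460.
Residual split over remaining billable hours 4,187: Okafor 46,366.71 → $46,370; Ibarra 152,519.96 → $152,520; Andrade 137,573.33 → $137,570.

Okafor: $46,370; Quinlan: $204,300; Ibarra: $152,520; Orozco: $376,900; Andrade: $137,570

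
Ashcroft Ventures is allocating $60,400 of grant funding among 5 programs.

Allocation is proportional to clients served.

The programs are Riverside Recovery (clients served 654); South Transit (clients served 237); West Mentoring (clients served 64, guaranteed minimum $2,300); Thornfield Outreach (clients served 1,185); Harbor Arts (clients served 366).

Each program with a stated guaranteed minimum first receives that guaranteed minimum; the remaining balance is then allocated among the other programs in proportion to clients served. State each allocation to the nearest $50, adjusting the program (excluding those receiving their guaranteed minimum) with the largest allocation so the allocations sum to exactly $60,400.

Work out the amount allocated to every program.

Riverside Recovery: $15,550 · South Transit: $5,650 · West Mentoring: $2,300 · Thornfield Outreach: $28,200 · Harbor Arts: $8,700

Guaranteed amounts: West Mentoring $2,300. Balance $58,100.
Balance split over remaining clients served 2,442: Riverside Recovery 15,559.95 → $15,550; South Transit 5,638.70 → $5,650; Thornfield Outreach 28,193.49 → $28,200; Harbor Arts 8,707.86 → $8,700.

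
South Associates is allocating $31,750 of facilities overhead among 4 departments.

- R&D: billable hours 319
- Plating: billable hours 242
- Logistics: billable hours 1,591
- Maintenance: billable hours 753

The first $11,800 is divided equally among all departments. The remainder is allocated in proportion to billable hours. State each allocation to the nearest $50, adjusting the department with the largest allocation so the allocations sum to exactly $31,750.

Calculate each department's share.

R&D: $5,150; Plating: $4,600; Logistics: $13,900; Maintenance: $8,100

Equal tier: $11,800 ÷ 4 = $2,950 apiece.
Remainder $19,950 by billable hours (total 2,905): R&D 2,190.72 → $2,200; Plating 1,661.93 → $1,650; Logistics 10,926.14 → $10,950; Maintenance 5,171.20 → $5,150.
Totals: R&D $2,950 + $2,200 = $5,150; Plating $2,950 + $1,650 = $4,600; Logistics $2,950 + $10,950 = $13,900; Maintenance $2,950 + $5,150 = $8,100.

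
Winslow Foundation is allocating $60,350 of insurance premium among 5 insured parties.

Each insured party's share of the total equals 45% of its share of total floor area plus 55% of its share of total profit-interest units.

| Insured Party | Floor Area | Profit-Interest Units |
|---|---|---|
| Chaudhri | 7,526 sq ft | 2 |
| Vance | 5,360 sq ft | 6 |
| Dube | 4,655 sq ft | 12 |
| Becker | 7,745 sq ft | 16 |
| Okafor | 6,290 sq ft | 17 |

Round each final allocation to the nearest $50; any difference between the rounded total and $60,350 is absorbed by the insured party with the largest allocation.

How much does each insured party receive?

Floor area total 31,576; profit-interest units total 53.
Composite weights (45% floor area + 55% profit-interest units): Chaudhri 0.1280; Vance 0.1387; Dube 0.1909; Becker 0.2764; Okafor 0.2661.
Raw shares: Chaudhri 7,725.42; Vance 8,367.60; Dube 11,518.90; Becker 16,681.60; Okafor 16,056.48.
Rounded to nearest $50: Chaudhri $7,750; Vance $8,350; Dube $11,500; Becker $16,700; Okafor $16,050. Sum = $60,350.
No rounding difference to absorb.

Chaudhri: $7,750 · Vance: $8,350 · Dube: $11,500 · Becker: $16,700 · Okafor: $16,050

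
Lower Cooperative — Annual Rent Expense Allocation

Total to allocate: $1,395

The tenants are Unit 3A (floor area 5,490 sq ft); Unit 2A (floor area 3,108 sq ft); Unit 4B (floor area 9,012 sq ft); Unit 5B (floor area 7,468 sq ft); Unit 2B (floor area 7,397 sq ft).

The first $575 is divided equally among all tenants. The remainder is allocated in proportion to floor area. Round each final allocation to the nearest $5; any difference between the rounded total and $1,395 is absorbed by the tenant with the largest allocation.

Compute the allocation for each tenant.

First tranche $575 split equally: $115 each.
Remainder $820 by floor area (total 32,475): Unit 3A 138.62 → $140; Unit 2A 78.48 → $80; Unit 4B 227.55 → $230; Unit 5B 188.57 → $190; Unit 2B 186.78 → $185.
Rounding difference −$5 on remainder applied to Unit 4B.
Totals: Unit 3A $115 + $140 = $255; Unit 2A $115 + $80 = $195; Unit 4B $115 + $225 = $340; Unit 5B $115 + $190 = $305; Unit 2B $115 + $185 = $300.

Unit 3A: $255 · Unit 2A: $195 · Unit 4B: $340 · Unit 5B: $305 · Unit 2B: $300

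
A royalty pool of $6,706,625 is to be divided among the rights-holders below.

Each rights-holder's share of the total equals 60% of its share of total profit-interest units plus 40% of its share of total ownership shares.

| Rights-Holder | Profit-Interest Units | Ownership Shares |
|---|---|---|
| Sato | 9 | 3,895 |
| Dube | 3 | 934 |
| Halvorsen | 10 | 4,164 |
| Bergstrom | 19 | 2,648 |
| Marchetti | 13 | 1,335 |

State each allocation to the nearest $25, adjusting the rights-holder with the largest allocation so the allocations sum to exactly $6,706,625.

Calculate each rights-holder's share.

Totals — profit-interest units 54, ownership shares 12,976.
Combined weights (60% profit-interest units + 40% ownership shares): Sato 0.2201; Dube 0.0621; Halvorsen 0.2395; Bergstrom 0.2927; Marchetti 0.1856.
Proportional shares: Sato 1,475,912.33; Dube 416,648.73; Halvorsen 1,606,043.27; Bergstrom 1,963,288.89; Marchetti 1,244,731.77.
After rounding ($25): Sato $1,475,900; Dube $416,650; Halvorsen $1,606,050; Bergstrom $1,963,300; Marchetti $1,244,725. Sum = $6,706,625.
Rounded total matches; no reconciliation needed.

Sato: $1,475,900; Dube: $416,650; Halvorsen: $1,606,050; Bergstrom: $1,963,300; Marchetti: $1,244,725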